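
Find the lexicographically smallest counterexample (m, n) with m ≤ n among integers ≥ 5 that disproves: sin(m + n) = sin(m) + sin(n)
(m, n) = (5, 5)

Substituting (5, 5) into the claim:
LHS = sin(5 + 5) = sin(10) ≈ -0.544
RHS = sin(5) + sin(5) = 2·sin(5) ≈ -1.918

Since LHS ≠ RHS, this pair disproves the claim, and no lexicographically smaller pair (m ≤ n, integers ≥ 5) does.

For instance (5, 7) is also a counterexample (LHS = sin(12) ≈ -0.5366, RHS = sin(5) + sin(7) ≈ -0.3019), but it's lexicographically larger.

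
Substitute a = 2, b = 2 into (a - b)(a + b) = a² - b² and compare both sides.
LHS = (2 - 2)(2 + 2) = 0
RHS = 2² - 2² = 0

LHS = RHS: the two sides agree.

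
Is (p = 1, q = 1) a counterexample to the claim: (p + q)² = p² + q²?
Yes

Substituting p = 1, q = 1:
LHS = (1 + 1)² = 4
RHS = 1² + 1² = 2

Since LHS ≠ RHS, this pair disproves the claim.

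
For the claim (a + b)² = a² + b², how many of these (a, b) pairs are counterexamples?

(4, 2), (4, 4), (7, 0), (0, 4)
Testing each pair:
(4, 2): LHS = 36, RHS = 20 → counterexample
(4, 4): LHS = 64, RHS = 32 → counterexample
(7, 0): LHS = 49, RHS = 49 → satisfies claim
(0, 4): LHS = 16, RHS = 16 → satisfies claim

That makes 2 counterexamples.

Answer: 2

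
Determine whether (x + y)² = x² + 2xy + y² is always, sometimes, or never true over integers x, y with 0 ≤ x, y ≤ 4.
The identity holds for every pair in the range. For instance at (x, y) = (0, 4): both sides equal 16.

Answer: Always true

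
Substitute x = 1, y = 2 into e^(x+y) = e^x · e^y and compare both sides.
LHS = e^(1+2) = e^3 ≈ 20.09
RHS = e^1 · e^2 = e^3 ≈ 20.09

LHS = RHS: the two sides agree.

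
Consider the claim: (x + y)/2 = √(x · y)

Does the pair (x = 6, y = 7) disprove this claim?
Substituting x = 6, y = 7:
LHS = (6 + 7)/2 = 13/2
RHS = √(6 · 7) = √(42) ≈ 6.481

Since LHS ≠ RHS, this pair disproves the claim.

Answer: Yes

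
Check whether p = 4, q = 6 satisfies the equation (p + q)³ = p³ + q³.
Substituting p = 4, q = 6:

LHS = (4 + 6)³ = 1000
RHS = 4³ + 6³ = 280

LHS ≠ RHS, so the equation does not hold at this point.

Answer: Fails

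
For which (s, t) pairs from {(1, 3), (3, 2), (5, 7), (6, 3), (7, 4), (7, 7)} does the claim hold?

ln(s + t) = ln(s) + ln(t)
None

Testing each pair:
(1, 3): LHS = ln(4) ≈ 1.386, RHS = ln(3) ≈ 1.099 → fails
(3, 2): LHS = ln(5) ≈ 1.609, RHS = ln(2) + ln(3) ≈ 1.792 → fails
(5, 7): LHS = ln(12) ≈ 2.485, RHS = ln(5) + ln(7) ≈ 3.555 → fails
(6, 3): LHS = ln(9) ≈ 2.197, RHS = ln(3) + ln(6) ≈ 2.89 → fails
(7, 4): LHS = ln(11) ≈ 2.398, RHS = ln(4) + ln(7) ≈ 3.332 → fails
(7, 7): LHS = ln(14) ≈ 2.639, RHS = 2·ln(7) ≈ 3.892 → fails

No pair satisfies the claim.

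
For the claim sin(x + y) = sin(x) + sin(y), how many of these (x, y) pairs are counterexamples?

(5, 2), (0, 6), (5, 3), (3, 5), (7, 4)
4

Testing each pair:
(5, 2): LHS = sin(7) ≈ 0.657, RHS = sin(5) + sin(2) ≈ -0.04963 → counterexample
(0, 6): LHS = sin(6) ≈ -0.2794, RHS = sin(6) ≈ -0.2794 → satisfies claim
(5, 3): LHS = sin(8) ≈ 0.9894, RHS = sin(5) + sin(3) ≈ -0.8178 → counterexample
(3, 5): LHS = sin(8) ≈ 0.9894, RHS = sin(5) + sin(3) ≈ -0.8178 → counterexample
(7, 4): LHS = sin(11) ≈ -1, RHS = sin(4) + sin(7) ≈ -0.09982 → counterexample

That makes 4 counterexamples.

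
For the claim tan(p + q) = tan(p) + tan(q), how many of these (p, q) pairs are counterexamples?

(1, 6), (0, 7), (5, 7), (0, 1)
2

Testing each pair:
(1, 6): LHS = tan(7) ≈ 0.8714, RHS = tan(6) + tan(1) ≈ 1.266 → counterexample
(0, 7): LHS = tan(7) ≈ 0.8714, RHS = tan(7) ≈ 0.8714 → satisfies claim
(5, 7): LHS = tan(12) ≈ -0.6359, RHS = tan(5) + tan(7) ≈ -2.509 → counterexample
(0, 1): LHS = tan(1) ≈ 1.557, RHS = tan(1) ≈ 1.557 → satisfies claim

That makes 2 counterexamples.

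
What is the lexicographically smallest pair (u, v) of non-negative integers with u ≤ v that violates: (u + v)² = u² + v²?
At (0, 3): both sides equal 9, so it holds there.
At (0, 7): both sides equal 49, so it holds there.

Substituting (1, 1) into the claim:
LHS = (1 + 1)² = 4
RHS = 1² + 1² = 2

Since LHS ≠ RHS, this pair disproves the claim, and no lexicographically smaller pair (u ≤ v, non-negative integers) does.

For instance (1, 6) is also a counterexample (LHS = 49, RHS = 37), but it's lexicographically larger.

Answer: (u, v) = (1, 1)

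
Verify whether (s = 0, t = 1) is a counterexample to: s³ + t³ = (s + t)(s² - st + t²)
No

Substituting s = 0, t = 1:
LHS = 0³ + 1³ = 1
RHS = (0 + 1)(0² - 0·1 + 1²) = 1

The sides agree, so this pair does not disprove the claim.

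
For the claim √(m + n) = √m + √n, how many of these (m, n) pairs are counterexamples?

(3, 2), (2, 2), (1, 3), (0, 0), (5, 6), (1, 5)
5

Testing each pair:
(3, 2): LHS = √(5) ≈ 2.236, RHS = √(2) + √(3) ≈ 3.146 → counterexample
(2, 2): LHS = 2, RHS = 2·√(2) ≈ 2.828 → counterexample
(1, 3): LHS = 2, RHS = 1 + √(3) ≈ 2.732 → counterexample
(0, 0): LHS = 0, RHS = 0 → satisfies claim
(5, 6): LHS = √(11) ≈ 3.317, RHS = √(5) + √(6) ≈ 4.686 → counterexample
(1, 5): LHS = √(6) ≈ 2.449, RHS = 1 + √(5) ≈ 3.236 → counterexample

That makes 5 counterexamples.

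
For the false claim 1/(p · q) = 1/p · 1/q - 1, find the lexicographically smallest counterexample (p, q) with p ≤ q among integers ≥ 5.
Substituting (5, 5) into the claim:
LHS = 1/(5 · 5) = 1/25
RHS = 1/5 · 1/5 - 1 = -24/25

Since LHS ≠ RHS, this pair disproves the claim, and no lexicographically smaller pair (p ≤ q, integers ≥ 5) does.

For instance (5, 6) is also a counterexample (LHS = 1/30, RHS = -29/30), but it's lexicographically larger.

Answer: (p, q) = (5, 5)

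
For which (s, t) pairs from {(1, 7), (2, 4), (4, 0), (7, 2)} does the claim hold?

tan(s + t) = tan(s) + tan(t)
(4, 0)

Testing each pair:
(1, 7): LHS = tan(8) ≈ -6.8, RHS = tan(7) + tan(1) ≈ 2.429 → fails
(2, 4): LHS = tan(6) ≈ -0.291, RHS = tan(2) + tan(4) ≈ -1.027 → fails
(4, 0): LHS = tan(4) ≈ 1.158, RHS = tan(4) ≈ 1.158 → holds
(7, 2): LHS = tan(9) ≈ -0.4523, RHS = tan(2) + tan(7) ≈ -1.314 → fails

1 of 4 pairs satisfies the claim.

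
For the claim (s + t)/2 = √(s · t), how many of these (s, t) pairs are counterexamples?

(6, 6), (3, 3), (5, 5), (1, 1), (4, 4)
0

Testing each pair:
(6, 6): LHS = 6, RHS = 6 → satisfies claim
(3, 3): LHS = 3, RHS = 3 → satisfies claim
(5, 5): LHS = 5, RHS = 5 → satisfies claim
(1, 1): LHS = 1, RHS = 1 → satisfies claim
(4, 4): LHS = 4, RHS = 4 → satisfies claim

That makes 0 counterexamples.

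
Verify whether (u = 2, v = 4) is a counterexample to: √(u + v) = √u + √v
Substituting u = 2, v = 4:
LHS = √(2 + 4) = √(6) ≈ 2.449
RHS = √2 + √4 = √(2) + 2 ≈ 3.414

Since LHS ≠ RHS, this pair disproves the claim.

Answer: Yes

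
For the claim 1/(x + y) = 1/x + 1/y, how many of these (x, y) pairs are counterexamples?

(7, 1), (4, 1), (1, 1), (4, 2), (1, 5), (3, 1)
6

Testing each pair:
(7, 1): LHS = 1/8, RHS = 8/7 → counterexample
(4, 1): LHS = 1/5, RHS = 5/4 → counterexample
(1, 1): LHS = 1/2, RHS = 2 → counterexample
(4, 2): LHS = 1/6, RHS = 3/4 → counterexample
(1, 5): LHS = 1/6, RHS = 6/5 → counterexample
(3, 1): LHS = 1/4, RHS = 4/3 → counterexample

That makes 6 counterexamples.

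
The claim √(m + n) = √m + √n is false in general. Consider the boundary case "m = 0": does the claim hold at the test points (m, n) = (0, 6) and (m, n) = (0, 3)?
Yes, holds at both test points

At (0, 6): LHS = √(6) ≈ 2.449, RHS = √(6) ≈ 2.449 → equal
At (0, 3): LHS = √(3) ≈ 1.732, RHS = √(3) ≈ 1.732 → equal

So the claim does hold at both of these boundary points, even though it is not an identity.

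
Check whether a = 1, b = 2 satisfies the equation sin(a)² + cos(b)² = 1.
Fails

Substituting a = 1, b = 2:

LHS = sin(1)² + cos(2)² ≈ 0.8813
RHS = 1

LHS ≠ RHS, so the equation does not hold at this point.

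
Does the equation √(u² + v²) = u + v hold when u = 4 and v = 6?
Fails

Substituting u = 4, v = 6:

LHS = √(4² + 6²) = 2·√(13) ≈ 7.211
RHS = 4 + 6 = 10

LHS ≠ RHS, so the equation does not hold at this point.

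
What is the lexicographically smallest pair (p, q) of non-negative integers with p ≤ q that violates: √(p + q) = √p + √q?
(p, q) = (1, 1)

At (0, 5): both sides equal √(5) ≈ 2.236, so it holds there.

Substituting (1, 1) into the claim:
LHS = √(1 + 1) = √(2) ≈ 1.414
RHS = √1 + √1 = 2

Since LHS ≠ RHS, this pair disproves the claim, and no lexicographically smaller pair (p ≤ q, non-negative integers) does.

For instance (1, 3) is also a counterexample (LHS = 2, RHS = 1 + √(3) ≈ 2.732), but it's lexicographically larger.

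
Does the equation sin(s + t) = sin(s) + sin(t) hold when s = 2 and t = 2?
Substituting s = 2, t = 2:

LHS = sin(2 + 2) = sin(4) ≈ -0.7568
RHS = sin(2) + sin(2) = 2·sin(2) ≈ 1.819

LHS ≠ RHS, so the equation does not hold at this point.

Answer: Fails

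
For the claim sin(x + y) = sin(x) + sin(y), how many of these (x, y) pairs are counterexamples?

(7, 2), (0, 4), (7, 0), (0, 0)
Testing each pair:
(7, 2): LHS = sin(9) ≈ 0.4121, RHS = sin(7) + sin(2) ≈ 1.566 → counterexample
(0, 4): LHS = sin(4) ≈ -0.7568, RHS = sin(4) ≈ -0.7568 → satisfies claim
(7, 0): LHS = sin(7) ≈ 0.657, RHS = sin(7) ≈ 0.657 → satisfies claim
(0, 0): LHS = 0, RHS = 0 → satisfies claim

That makes 1 counterexample.

Answer: 1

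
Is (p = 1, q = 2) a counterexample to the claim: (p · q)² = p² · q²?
No

Substituting p = 1, q = 2:
LHS = (1 · 2)² = 4
RHS = 1² · 2² = 4

The sides agree, so this pair does not disprove the claim.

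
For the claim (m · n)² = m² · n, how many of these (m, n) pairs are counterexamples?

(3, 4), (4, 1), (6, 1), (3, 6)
Testing each pair:
(3, 4): LHS = 144, RHS = 36 → counterexample
(4, 1): LHS = 16, RHS = 16 → satisfies claim
(6, 1): LHS = 36, RHS = 36 → satisfies claim
(3, 6): LHS = 324, RHS = 54 → counterexample

That makes 2 counterexamples.

Answer: 2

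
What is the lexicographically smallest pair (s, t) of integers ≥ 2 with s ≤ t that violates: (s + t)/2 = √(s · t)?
(s, t) = (2, 3)

At (2, 2): both sides equal 2, so it holds there.

Substituting (2, 3) into the claim:
LHS = (2 + 3)/2 = 5/2
RHS = √(2 · 3) = √(6) ≈ 2.449

Since LHS ≠ RHS, this pair disproves the claim, and no lexicographically smaller pair (s ≤ t, integers ≥ 2) does.

For instance (5, 9) is also a counterexample (LHS = 7, RHS = 3·√(5) ≈ 6.708), but it's lexicographically larger.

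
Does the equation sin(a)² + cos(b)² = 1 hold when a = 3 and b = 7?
Fails

Substituting a = 3, b = 7:

LHS = sin(3)² + cos(7)² ≈ 0.5883
RHS = 1

LHS ≠ RHS, so the equation does not hold at this point.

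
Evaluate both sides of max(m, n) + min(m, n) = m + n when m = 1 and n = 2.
LHS = max(1, 2) + min(1, 2) = 3
RHS = 1 + 2 = 3

LHS = RHS: the two sides agree.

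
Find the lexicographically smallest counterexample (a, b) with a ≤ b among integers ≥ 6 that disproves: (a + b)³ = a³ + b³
Substituting (6, 6) into the claim:
LHS = (6 + 6)³ = 1728
RHS = 6³ + 6³ = 432

Since LHS ≠ RHS, this pair disproves the claim, and no lexicographically smaller pair (a ≤ b, integers ≥ 6) does.

For instance (7, 9) is also a counterexample (LHS = 4096, RHS = 1072), but it's lexicographically larger.

Answer: (a, b) = (6, 6)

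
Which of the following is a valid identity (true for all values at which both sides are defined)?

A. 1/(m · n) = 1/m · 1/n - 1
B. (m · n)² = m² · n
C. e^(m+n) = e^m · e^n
C

A: fails at (6, 7) — LHS = 1/42, RHS = -41/42.
B: fails at (3, 3) — LHS = 81, RHS = 27.
C: holds — e.g. at (2, 3), both sides equal e^5 ≈ 148.4.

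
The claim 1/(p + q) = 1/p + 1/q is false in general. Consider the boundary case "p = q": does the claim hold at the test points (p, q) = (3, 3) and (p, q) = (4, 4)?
At (3, 3): LHS = 1/6 ≠ RHS = 2/3
At (4, 4): LHS = 1/8 ≠ RHS = 1/2

Answer: No, fails at both test points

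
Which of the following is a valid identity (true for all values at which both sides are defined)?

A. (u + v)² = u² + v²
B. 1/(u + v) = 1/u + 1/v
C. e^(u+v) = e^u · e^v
A: fails at (2, 5) — LHS = 49, RHS = 29.
B: fails at (1, 2) — LHS = 1/3, RHS = 3/2.
C: holds — e.g. at (3, 3), both sides equal e^6 ≈ 403.4.

Answer: C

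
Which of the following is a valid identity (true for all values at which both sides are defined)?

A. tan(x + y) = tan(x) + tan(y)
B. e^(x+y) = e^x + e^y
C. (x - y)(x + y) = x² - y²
A: fails at (1, 2) — LHS = tan(3) ≈ -0.1425, RHS = tan(2) + tan(1) ≈ -0.6276.
B: fails at (4, 4) — LHS = e^8 ≈ 2981, RHS = 2·e^4 ≈ 109.2.
C: holds — e.g. at (2, 7), both sides equal -45.

Answer: C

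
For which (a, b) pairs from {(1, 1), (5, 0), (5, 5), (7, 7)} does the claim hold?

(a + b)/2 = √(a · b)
Testing each pair:
(1, 1): LHS = 1, RHS = 1 → holds
(5, 0): LHS = 5/2, RHS = 0 → fails
(5, 5): LHS = 5, RHS = 5 → holds
(7, 7): LHS = 7, RHS = 7 → holds

3 of 4 pairs satisfy the claim.

Answer: (1, 1), (5, 5), (7, 7)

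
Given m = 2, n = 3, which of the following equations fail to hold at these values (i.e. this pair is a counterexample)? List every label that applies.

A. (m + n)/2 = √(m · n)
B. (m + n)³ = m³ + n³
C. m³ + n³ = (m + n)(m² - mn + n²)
A, B

Evaluating each claim at the given values:
A. LHS = 5/2, RHS = √(6) ≈ 2.449 → fails here (LHS ≠ RHS)
B. LHS = 125, RHS = 35 → fails here (LHS ≠ RHS)
C. LHS = 35, RHS = 35 → holds here (LHS = RHS)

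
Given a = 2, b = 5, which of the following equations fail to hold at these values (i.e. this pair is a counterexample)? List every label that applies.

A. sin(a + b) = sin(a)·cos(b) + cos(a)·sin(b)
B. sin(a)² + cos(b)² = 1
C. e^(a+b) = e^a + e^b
Evaluating each claim at the given values:
A. LHS = sin(7) ≈ 0.657, RHS = sin(2)·cos(5) + sin(5)·cos(2) ≈ 0.657 → holds here (LHS = RHS)
B. LHS = cos(5)² + sin(2)² ≈ 0.9073, RHS = 1 → fails here (LHS ≠ RHS)
C. LHS = e^7 ≈ 1097, RHS = e^2 + e^5 ≈ 155.8 → fails here (LHS ≠ RHS)

Answer: B, C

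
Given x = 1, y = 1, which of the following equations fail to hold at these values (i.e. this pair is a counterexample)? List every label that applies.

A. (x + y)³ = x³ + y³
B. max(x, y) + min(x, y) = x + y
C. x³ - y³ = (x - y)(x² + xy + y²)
A

Evaluating each claim at the given values:
A. LHS = 8, RHS = 2 → fails here (LHS ≠ RHS)
B. LHS = 2, RHS = 2 → holds here (LHS = RHS)
C. LHS = 0, RHS = 0 → holds here (LHS = RHS)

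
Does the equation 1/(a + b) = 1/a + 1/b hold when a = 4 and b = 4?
Fails

Substituting a = 4, b = 4:

LHS = 1/(4 + 4) = 1/8
RHS = 1/4 + 1/4 = 1/2

LHS ≠ RHS, so the equation does not hold at this point.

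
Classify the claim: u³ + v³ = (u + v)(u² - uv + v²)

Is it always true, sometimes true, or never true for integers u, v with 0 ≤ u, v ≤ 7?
The identity holds for every pair in the range. For instance at (u, v) = (2, 1): both sides equal 9.

Answer: Always true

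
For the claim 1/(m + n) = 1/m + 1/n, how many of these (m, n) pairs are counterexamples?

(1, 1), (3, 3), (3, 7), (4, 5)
Testing each pair:
(1, 1): LHS = 1/2, RHS = 2 → counterexample
(3, 3): LHS = 1/6, RHS = 2/3 → counterexample
(3, 7): LHS = 1/10, RHS = 10/21 → counterexample
(4, 5): LHS = 1/9, RHS = 9/20 → counterexample

That makes 4 counterexamples.

Answer: 4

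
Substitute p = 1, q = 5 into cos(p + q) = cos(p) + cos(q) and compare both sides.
LHS = cos(1 + 5) = cos(6) ≈ 0.9602
RHS = cos(1) + cos(5) ≈ 0.824

LHS ≠ RHS (they differ by about 0.1362), so the equation does not hold here.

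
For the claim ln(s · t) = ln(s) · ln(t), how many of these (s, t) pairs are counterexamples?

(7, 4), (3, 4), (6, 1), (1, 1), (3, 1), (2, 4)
Testing each pair:
(7, 4): LHS = ln(28) ≈ 3.332, RHS = ln(4)·ln(7) ≈ 2.698 → counterexample
(3, 4): LHS = ln(12) ≈ 2.485, RHS = ln(3)·ln(4) ≈ 1.523 → counterexample
(6, 1): LHS = ln(6) ≈ 1.792, RHS = 0 → counterexample
(1, 1): LHS = 0, RHS = 0 → satisfies claim
(3, 1): LHS = ln(3) ≈ 1.099, RHS = 0 → counterexample
(2, 4): LHS = ln(8) ≈ 2.079, RHS = ln(2)·ln(4) ≈ 0.9609 → counterexample

That makes 5 counterexamples.

Answer: 5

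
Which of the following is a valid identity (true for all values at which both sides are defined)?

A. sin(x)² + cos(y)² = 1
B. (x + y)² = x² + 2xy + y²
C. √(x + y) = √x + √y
B

A: fails at (4, 5) — LHS = cos(5)² + sin(4)² ≈ 0.6532, RHS = 1.
B: holds — e.g. at (2, 5), both sides equal 49.
C: fails at (5, 8) — LHS = √(13) ≈ 3.606, RHS = √(5) + 2·√(2) ≈ 5.064.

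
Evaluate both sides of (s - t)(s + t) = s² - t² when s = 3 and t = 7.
LHS = (3 - 7)(3 + 7) = -40
RHS = 3² - 7² = -40

LHS = RHS: the two sides agree.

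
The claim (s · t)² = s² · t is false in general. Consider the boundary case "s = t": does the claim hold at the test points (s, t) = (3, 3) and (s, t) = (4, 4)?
At (3, 3): LHS = 81 ≠ RHS = 27
At (4, 4): LHS = 256 ≠ RHS = 64

Answer: No, fails at both test points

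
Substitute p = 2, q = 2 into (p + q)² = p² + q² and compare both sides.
LHS = (2 + 2)² = 16
RHS = 2² + 2² = 8

LHS ≠ RHS, so the equation does not hold here.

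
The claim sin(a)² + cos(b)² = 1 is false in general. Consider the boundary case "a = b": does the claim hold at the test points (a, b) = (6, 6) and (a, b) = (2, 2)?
At (6, 6): LHS = sin(6)² + cos(6)² = 1, RHS = 1 → equal
At (2, 2): LHS = cos(2)² + sin(2)² = 1, RHS = 1 → equal

So the claim does hold at both of these boundary points, even though it is not an identity.

Answer: Yes, holds at both test points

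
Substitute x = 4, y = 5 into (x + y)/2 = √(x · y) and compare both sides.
LHS = (4 + 5)/2 = 9/2
RHS = √(4 · 5) = 2·√(5) ≈ 4.472

LHS ≠ RHS (they differ by about 0.02786), so the equation does not hold here.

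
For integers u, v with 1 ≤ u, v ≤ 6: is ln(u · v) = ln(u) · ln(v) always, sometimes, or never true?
Sometimes true

It holds at (u, v) = (1, 1) (both sides equal 0), but fails at (u, v) = (5, 5) (LHS = ln(25) ≈ 3.219, RHS = ln(5)² ≈ 2.59).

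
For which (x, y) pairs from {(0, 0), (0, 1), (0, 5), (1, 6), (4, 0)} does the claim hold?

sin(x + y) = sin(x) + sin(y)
Testing each pair:
(0, 0): LHS = 0, RHS = 0 → holds
(0, 1): LHS = sin(1) ≈ 0.8415, RHS = sin(1) ≈ 0.8415 → holds
(0, 5): LHS = sin(5) ≈ -0.9589, RHS = sin(5) ≈ -0.9589 → holds
(1, 6): LHS = sin(7) ≈ 0.657, RHS = sin(6) + sin(1) ≈ 0.5621 → fails
(4, 0): LHS = sin(4) ≈ -0.7568, RHS = sin(4) ≈ -0.7568 → holds

4 of 5 pairs satisfy the claim.

Answer: (0, 0), (0, 1), (0, 5), (4, 0)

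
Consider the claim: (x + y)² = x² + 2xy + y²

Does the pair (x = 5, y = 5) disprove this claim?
Substituting x = 5, y = 5:
LHS = (5 + 5)² = 100
RHS = 5² + 2·5·5 + 5² = 100

The sides agree, so this pair does not disprove the claim.

Answer: No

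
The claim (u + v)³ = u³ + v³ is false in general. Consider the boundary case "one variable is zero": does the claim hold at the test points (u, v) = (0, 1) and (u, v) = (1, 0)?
Yes, holds at both test points

At (0, 1): LHS = 1, RHS = 1 → equal
At (1, 0): LHS = 1, RHS = 1 → equal

So the claim does hold at both of these boundary points, even though it is not an identity.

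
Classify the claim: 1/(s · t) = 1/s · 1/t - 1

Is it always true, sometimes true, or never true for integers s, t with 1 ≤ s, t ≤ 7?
Never true

The claim fails for every pair in the range. For instance at (s, t) = (7, 1): LHS = 1/7, RHS = -6/7.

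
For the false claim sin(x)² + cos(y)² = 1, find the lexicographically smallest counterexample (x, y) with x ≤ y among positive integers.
Substituting (1, 2) into the claim:
LHS = sin(1)² + cos(2)² ≈ 0.8813
RHS = 1

Since LHS ≠ RHS, this pair disproves the claim, and no lexicographically smaller pair (x ≤ y, positive integers) does.

For instance (1, 7) is also a counterexample (LHS = cos(7)² + sin(1)² ≈ 1.276, RHS = 1), but it's lexicographically larger.

Answer: (x, y) = (1, 2)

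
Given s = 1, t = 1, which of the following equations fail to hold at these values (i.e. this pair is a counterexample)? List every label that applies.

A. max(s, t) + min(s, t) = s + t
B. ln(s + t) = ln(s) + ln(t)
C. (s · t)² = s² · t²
Evaluating each claim at the given values:
A. LHS = 2, RHS = 2 → holds here (LHS = RHS)
B. LHS = ln(2) ≈ 0.6931, RHS = 0 → fails here (LHS ≠ RHS)
C. LHS = 1, RHS = 1 → holds here (LHS = RHS)

Answer: B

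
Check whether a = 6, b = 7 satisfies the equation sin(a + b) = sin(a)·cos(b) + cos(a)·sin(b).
Substituting a = 6, b = 7:

LHS = sin(6 + 7) = sin(13) ≈ 0.4202
RHS = sin(6)·cos(7) + cos(6)·sin(7) = sin(6)·cos(7) + sin(7)·cos(6) ≈ 0.4202

LHS = RHS, so the equation holds at this point.

Answer: Holds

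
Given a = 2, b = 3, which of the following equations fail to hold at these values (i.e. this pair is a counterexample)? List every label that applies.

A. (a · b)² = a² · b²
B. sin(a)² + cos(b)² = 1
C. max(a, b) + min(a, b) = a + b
Evaluating each claim at the given values:
A. LHS = 36, RHS = 36 → holds here (LHS = RHS)
B. LHS = sin(2)² + cos(3)² ≈ 1.807, RHS = 1 → fails here (LHS ≠ RHS)
C. LHS = 5, RHS = 5 → holds here (LHS = RHS)

Answer: B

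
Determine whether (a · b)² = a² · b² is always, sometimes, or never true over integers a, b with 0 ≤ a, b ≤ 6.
The identity holds for every pair in the range. For instance at (a, b) = (3, 4): both sides equal 144.

Answer: Always true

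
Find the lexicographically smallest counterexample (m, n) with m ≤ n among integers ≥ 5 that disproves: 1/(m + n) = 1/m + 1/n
Substituting (5, 5) into the claim:
LHS = 1/(5 + 5) = 1/10
RHS = 1/5 + 1/5 = 2/5

Since LHS ≠ RHS, this pair disproves the claim, and no lexicographically smaller pair (m ≤ n, integers ≥ 5) does.

For instance (9, 10) is also a counterexample (LHS = 1/19, RHS = 19/90), but it's lexicographically larger.

Answer: (m, n) = (5, 5)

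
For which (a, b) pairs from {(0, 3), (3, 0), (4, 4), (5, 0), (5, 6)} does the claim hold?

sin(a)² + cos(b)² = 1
(4, 4)

Testing each pair:
(0, 3): LHS = cos(3)² ≈ 0.9801, RHS = 1 → fails
(3, 0): LHS = sin(3)² + 1 ≈ 1.02, RHS = 1 → fails
(4, 4): LHS = cos(4)² + sin(4)² = 1, RHS = 1 → holds
(5, 0): LHS = sin(5)² + 1 ≈ 1.92, RHS = 1 → fails
(5, 6): LHS = sin(5)² + cos(6)² ≈ 1.841, RHS = 1 → fails

1 of 5 pairs satisfies the claim.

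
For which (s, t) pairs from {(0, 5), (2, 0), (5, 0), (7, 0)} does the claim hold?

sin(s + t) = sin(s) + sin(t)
Testing each pair:
(0, 5): LHS = sin(5) ≈ -0.9589, RHS = sin(5) ≈ -0.9589 → holds
(2, 0): LHS = sin(2) ≈ 0.9093, RHS = sin(2) ≈ 0.9093 → holds
(5, 0): LHS = sin(5) ≈ -0.9589, RHS = sin(5) ≈ -0.9589 → holds
(7, 0): LHS = sin(7) ≈ 0.657, RHS = sin(7) ≈ 0.657 → holds

Every pair satisfies the claim.

Answer: All pairs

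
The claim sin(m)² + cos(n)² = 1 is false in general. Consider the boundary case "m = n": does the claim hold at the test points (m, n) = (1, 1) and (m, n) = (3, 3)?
Yes, holds at both test points

At (1, 1): LHS = cos(1)² + sin(1)² = 1, RHS = 1 → equal
At (3, 3): LHS = sin(3)² + cos(3)² = 1, RHS = 1 → equal

So the claim does hold at both of these boundary points, even though it is not an identity.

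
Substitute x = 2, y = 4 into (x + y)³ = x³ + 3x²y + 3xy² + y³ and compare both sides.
LHS = (2 + 4)³ = 216
RHS = 2³ + 3·2²·4 + 3·2·4² + 4³ = 216

LHS = RHS: the two sides agree.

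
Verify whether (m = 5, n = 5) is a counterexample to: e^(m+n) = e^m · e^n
Substituting m = 5, n = 5:
LHS = e^(5+5) = e^10 ≈ 22026.5
RHS = e^5 · e^5 = e^10 ≈ 22026.5

The sides agree, so this pair does not disprove the claim.

Answer: No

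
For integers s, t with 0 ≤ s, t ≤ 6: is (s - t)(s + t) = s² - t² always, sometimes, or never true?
Always true

The identity holds for every pair in the range. For instance at (s, t) = (1, 1): both sides equal 0.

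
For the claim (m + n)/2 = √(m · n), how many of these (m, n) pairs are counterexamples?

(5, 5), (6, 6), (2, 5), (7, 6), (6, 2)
3

Testing each pair:
(5, 5): LHS = 5, RHS = 5 → satisfies claim
(6, 6): LHS = 6, RHS = 6 → satisfies claim
(2, 5): LHS = 7/2, RHS = √(10) ≈ 3.162 → counterexample
(7, 6): LHS = 13/2, RHS = √(42) ≈ 6.481 → counterexample
(6, 2): LHS = 4, RHS = 2·√(3) ≈ 3.464 → counterexample

That makes 3 counterexamples.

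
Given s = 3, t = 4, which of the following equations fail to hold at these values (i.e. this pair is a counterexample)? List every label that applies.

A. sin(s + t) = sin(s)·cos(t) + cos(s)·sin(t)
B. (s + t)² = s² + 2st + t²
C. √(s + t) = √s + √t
C

Evaluating each claim at the given values:
A. LHS = sin(7) ≈ 0.657, RHS = sin(3)·cos(4) + sin(4)·cos(3) ≈ 0.657 → holds here (LHS = RHS)
B. LHS = 49, RHS = 49 → holds here (LHS = RHS)
C. LHS = √(7) ≈ 2.646, RHS = √(3) + 2 ≈ 3.732 → fails here (LHS ≠ RHS)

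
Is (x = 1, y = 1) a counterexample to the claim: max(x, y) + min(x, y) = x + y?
Substituting x = 1, y = 1:
LHS = max(1, 1) + min(1, 1) = 2
RHS = 1 + 1 = 2

The sides agree, so this pair does not disprove the claim.

Answer: No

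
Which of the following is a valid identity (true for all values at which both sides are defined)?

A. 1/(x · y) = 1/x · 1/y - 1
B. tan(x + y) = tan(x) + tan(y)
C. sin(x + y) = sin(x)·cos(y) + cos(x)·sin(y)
C

A: fails at (2, 5) — LHS = 1/10, RHS = -9/10.
B: fails at (2, 5) — LHS = tan(7) ≈ 0.8714, RHS = tan(5) + tan(2) ≈ -5.566.
C: holds — e.g. at (2, 7), both sides equal sin(9) ≈ 0.4121.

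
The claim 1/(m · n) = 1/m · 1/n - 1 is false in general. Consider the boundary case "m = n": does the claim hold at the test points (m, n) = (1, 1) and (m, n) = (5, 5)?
At (1, 1): LHS = 1 ≠ RHS = 0
At (5, 5): LHS = 1/25 ≠ RHS = -24/25

Answer: No, fails at both test points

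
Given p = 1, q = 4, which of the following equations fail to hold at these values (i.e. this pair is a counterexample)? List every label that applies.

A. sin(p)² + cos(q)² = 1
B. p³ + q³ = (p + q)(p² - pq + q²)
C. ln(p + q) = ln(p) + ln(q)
A, C

Evaluating each claim at the given values:
A. LHS = cos(4)² + sin(1)² ≈ 1.135, RHS = 1 → fails here (LHS ≠ RHS)
B. LHS = 65, RHS = 65 → holds here (LHS = RHS)
C. LHS = ln(5) ≈ 1.609, RHS = ln(4) ≈ 1.386 → fails here (LHS ≠ RHS)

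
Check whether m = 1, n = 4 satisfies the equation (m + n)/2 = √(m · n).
Substituting m = 1, n = 4:

LHS = (1 + 4)/2 = 5/2
RHS = √(1 · 4) = 2

LHS ≠ RHS, so the equation does not hold at this point.

Answer: Fails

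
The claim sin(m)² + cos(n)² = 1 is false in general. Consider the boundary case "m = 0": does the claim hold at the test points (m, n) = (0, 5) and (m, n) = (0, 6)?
At (0, 5): LHS = cos(5)² ≈ 0.08046 ≠ RHS = 1
At (0, 6): LHS = cos(6)² ≈ 0.9219 ≠ RHS = 1

Answer: No, fails at both test points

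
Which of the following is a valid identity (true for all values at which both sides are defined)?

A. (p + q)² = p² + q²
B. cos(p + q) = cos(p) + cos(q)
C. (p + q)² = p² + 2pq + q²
C

A: fails at (3, 7) — LHS = 100, RHS = 58.
B: fails at (3, 7) — LHS = cos(10) ≈ -0.8391, RHS = cos(3) + cos(7) ≈ -0.2361.
C: holds — e.g. at (2, 7), both sides equal 81.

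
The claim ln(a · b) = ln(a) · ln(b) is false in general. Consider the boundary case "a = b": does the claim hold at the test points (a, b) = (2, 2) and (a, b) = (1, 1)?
At (2, 2): LHS = ln(4) ≈ 1.386 ≠ RHS = ln(2)² ≈ 0.4805
At (1, 1): LHS = 0, RHS = 0 → equal

Answer: Only at (1, 1)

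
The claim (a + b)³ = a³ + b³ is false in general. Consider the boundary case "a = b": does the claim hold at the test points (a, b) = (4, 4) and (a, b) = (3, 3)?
At (4, 4): LHS = 512 ≠ RHS = 128
At (3, 3): LHS = 216 ≠ RHS = 54

Answer: No, fails at both test points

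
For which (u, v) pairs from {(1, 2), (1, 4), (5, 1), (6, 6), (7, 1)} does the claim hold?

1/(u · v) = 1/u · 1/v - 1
Testing each pair:
(1, 2): LHS = 1/2, RHS = -1/2 → fails
(1, 4): LHS = 1/4, RHS = -3/4 → fails
(5, 1): LHS = 1/5, RHS = -4/5 → fails
(6, 6): LHS = 1/36, RHS = -35/36 → fails
(7, 1): LHS = 1/7, RHS = -6/7 → fails

No pair satisfies the claim.

Answer: None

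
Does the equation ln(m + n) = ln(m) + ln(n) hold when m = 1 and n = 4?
Substituting m = 1, n = 4:

LHS = ln(1 + 4) = ln(5) ≈ 1.609
RHS = ln(1) + ln(4) = ln(4) ≈ 1.386

LHS ≠ RHS, so the equation does not hold at this point.

Answer: Fails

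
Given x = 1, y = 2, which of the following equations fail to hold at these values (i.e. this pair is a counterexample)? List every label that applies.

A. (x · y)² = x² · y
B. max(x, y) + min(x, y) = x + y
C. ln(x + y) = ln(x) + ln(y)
Evaluating each claim at the given values:
A. LHS = 4, RHS = 2 → fails here (LHS ≠ RHS)
B. LHS = 3, RHS = 3 → holds here (LHS = RHS)
C. LHS = ln(3) ≈ 1.099, RHS = ln(2) ≈ 0.6931 → fails here (LHS ≠ RHS)

Answer: A, C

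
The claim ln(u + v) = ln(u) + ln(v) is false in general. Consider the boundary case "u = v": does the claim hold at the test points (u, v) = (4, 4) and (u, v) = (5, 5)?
At (4, 4): LHS = ln(8) ≈ 2.079 ≠ RHS = 2·ln(4) ≈ 2.773
At (5, 5): LHS = ln(10) ≈ 2.303 ≠ RHS = 2·ln(5) ≈ 3.219

Answer: No, fails at both test points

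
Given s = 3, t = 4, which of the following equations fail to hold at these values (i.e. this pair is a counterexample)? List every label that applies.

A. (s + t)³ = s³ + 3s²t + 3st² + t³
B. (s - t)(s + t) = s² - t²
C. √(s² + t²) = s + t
Evaluating each claim at the given values:
A. LHS = 343, RHS = 343 → holds here (LHS = RHS)
B. LHS = -7, RHS = -7 → holds here (LHS = RHS)
C. LHS = 5, RHS = 7 → fails here (LHS ≠ RHS)

Answer: C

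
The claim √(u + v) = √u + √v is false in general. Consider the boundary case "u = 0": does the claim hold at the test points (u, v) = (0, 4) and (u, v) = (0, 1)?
At (0, 4): LHS = 2, RHS = 2 → equal
At (0, 1): LHS = 1, RHS = 1 → equal

So the claim does hold at both of these boundary points, even though it is not an identity.

Answer: Yes, holds at both test points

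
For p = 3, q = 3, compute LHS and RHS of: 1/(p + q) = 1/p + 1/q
LHS = 1/(3 + 3) = 1/6
RHS = 1/3 + 1/3 = 2/3

LHS ≠ RHS, so the equation does not hold here.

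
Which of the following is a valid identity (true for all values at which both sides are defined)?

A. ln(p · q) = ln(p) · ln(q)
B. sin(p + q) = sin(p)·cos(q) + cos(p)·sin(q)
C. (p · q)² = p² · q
A: fails at (5, 8) — LHS = ln(40) ≈ 3.689, RHS = ln(5)·ln(8) ≈ 3.347.
B: holds — e.g. at (4, 4), both sides equal sin(8) ≈ 0.9894.
C: fails at (6, 7) — LHS = 1764, RHS = 252.

Answer: B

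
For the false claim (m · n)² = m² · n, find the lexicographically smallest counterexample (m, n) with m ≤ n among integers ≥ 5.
Substituting (5, 5) into the claim:
LHS = (5 · 5)² = 625
RHS = 5² · 5 = 125

Since LHS ≠ RHS, this pair disproves the claim, and no lexicographically smaller pair (m ≤ n, integers ≥ 5) does.

For instance (5, 9) is also a counterexample (LHS = 2025, RHS = 225), but it's lexicographically larger.

Answer: (m, n) = (5, 5)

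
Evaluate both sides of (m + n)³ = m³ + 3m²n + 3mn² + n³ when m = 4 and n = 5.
LHS = (4 + 5)³ = 729
RHS = 4³ + 3·4²·5 + 3·4·5² + 5³ = 729

LHS = RHS: the two sides agree.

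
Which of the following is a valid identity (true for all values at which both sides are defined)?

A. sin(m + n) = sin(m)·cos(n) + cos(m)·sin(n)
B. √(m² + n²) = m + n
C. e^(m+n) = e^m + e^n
A

A: holds — e.g. at (2, 3), both sides equal sin(5) ≈ -0.9589.
B: fails at (2, 2) — LHS = 2·√(2) ≈ 2.828, RHS = 4.
C: fails at (1, 5) — LHS = e^6 ≈ 403.4, RHS = e + e^5 ≈ 151.1.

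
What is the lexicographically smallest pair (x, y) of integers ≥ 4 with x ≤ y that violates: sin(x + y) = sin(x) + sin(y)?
Substituting (4, 4) into the claim:
LHS = sin(4 + 4) = sin(8) ≈ 0.9894
RHS = sin(4) + sin(4) = 2·sin(4) ≈ -1.514

Since LHS ≠ RHS, this pair disproves the claim, and no lexicographically smaller pair (x ≤ y, integers ≥ 4) does.

For instance (8, 10) is also a counterexample (LHS = sin(18) ≈ -0.751, RHS = sin(10) + sin(8) ≈ 0.4453), but it's lexicographically larger.

Answer: (x, y) = (4, 4)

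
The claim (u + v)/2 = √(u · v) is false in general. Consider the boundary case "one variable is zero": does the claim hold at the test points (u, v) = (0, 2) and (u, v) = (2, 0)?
No, fails at both test points

At (0, 2): LHS = 1 ≠ RHS = 0
At (2, 0): LHS = 1 ≠ RHS = 0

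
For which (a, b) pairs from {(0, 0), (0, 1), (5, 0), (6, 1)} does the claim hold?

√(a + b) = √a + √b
Testing each pair:
(0, 0): LHS = 0, RHS = 0 → holds
(0, 1): LHS = 1, RHS = 1 → holds
(5, 0): LHS = √(5) ≈ 2.236, RHS = √(5) ≈ 2.236 → holds
(6, 1): LHS = √(7) ≈ 2.646, RHS = 1 + √(6) ≈ 3.449 → fails

3 of 4 pairs satisfy the claim.

Answer: (0, 0), (0, 1), (5, 0)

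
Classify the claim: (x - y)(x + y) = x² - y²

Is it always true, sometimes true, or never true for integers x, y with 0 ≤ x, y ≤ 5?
The identity holds for every pair in the range. For instance at (x, y) = (0, 5): both sides equal -25.

Answer: Always true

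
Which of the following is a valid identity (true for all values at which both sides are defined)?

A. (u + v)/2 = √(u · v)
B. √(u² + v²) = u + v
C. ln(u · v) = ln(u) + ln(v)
A: fails at (5, 8) — LHS = 13/2, RHS = 2·√(10) ≈ 6.325.
B: fails at (3, 5) — LHS = √(34) ≈ 5.831, RHS = 8.
C: holds — e.g. at (2, 2), both sides equal ln(4) ≈ 1.386.

Answer: C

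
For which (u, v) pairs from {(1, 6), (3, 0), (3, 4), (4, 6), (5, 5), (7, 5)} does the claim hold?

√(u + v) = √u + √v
(3, 0)

Testing each pair:
(1, 6): LHS = √(7) ≈ 2.646, RHS = 1 + √(6) ≈ 3.449 → fails
(3, 0): LHS = √(3) ≈ 1.732, RHS = √(3) ≈ 1.732 → holds
(3, 4): LHS = √(7) ≈ 2.646, RHS = √(3) + 2 ≈ 3.732 → fails
(4, 6): LHS = √(10) ≈ 3.162, RHS = 2 + √(6) ≈ 4.449 → fails
(5, 5): LHS = √(10) ≈ 3.162, RHS = 2·√(5) ≈ 4.472 → fails
(7, 5): LHS = 2·√(3) ≈ 3.464, RHS = √(5) + √(7) ≈ 4.882 → fails

1 of 6 pairs satisfies the claim.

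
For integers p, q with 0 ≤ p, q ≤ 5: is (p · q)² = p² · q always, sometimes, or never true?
It holds at (p, q) = (4, 1) (both sides equal 16), but fails at (p, q) = (2, 2) (LHS = 16, RHS = 8).

Answer: Sometimes true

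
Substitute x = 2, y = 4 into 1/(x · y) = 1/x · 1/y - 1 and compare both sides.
LHS = 1/(2 · 4) = 1/8
RHS = 1/2 · 1/4 - 1 = -7/8

LHS ≠ RHS, so the equation does not hold here.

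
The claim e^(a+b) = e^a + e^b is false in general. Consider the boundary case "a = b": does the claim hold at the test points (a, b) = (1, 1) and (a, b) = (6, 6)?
At (1, 1): LHS = e^2 ≈ 7.389 ≠ RHS = 2·e ≈ 5.437
At (6, 6): LHS = e^12 ≈ 162754.8 ≠ RHS = 2·e^6 ≈ 806.9

Answer: No, fails at both test points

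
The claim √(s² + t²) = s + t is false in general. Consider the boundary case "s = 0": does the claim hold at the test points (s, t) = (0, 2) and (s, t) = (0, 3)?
Yes, holds at both test points

At (0, 2): LHS = 2, RHS = 2 → equal
At (0, 3): LHS = 3, RHS = 3 → equal

So the claim does hold at both of these boundary points, even though it is not an identity.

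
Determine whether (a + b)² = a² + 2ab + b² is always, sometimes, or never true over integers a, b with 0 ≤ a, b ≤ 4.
The identity holds for every pair in the range. For instance at (a, b) = (0, 0): both sides equal 0.

Answer: Always true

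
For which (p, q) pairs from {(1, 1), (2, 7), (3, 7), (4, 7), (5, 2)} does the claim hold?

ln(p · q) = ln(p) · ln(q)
(1, 1)

Testing each pair:
(1, 1): LHS = 0, RHS = 0 → holds
(2, 7): LHS = ln(14) ≈ 2.639, RHS = ln(2)·ln(7) ≈ 1.349 → fails
(3, 7): LHS = ln(21) ≈ 3.045, RHS = ln(3)·ln(7) ≈ 2.138 → fails
(4, 7): LHS = ln(28) ≈ 3.332, RHS = ln(4)·ln(7) ≈ 2.698 → fails
(5, 2): LHS = ln(10) ≈ 2.303, RHS = ln(2)·ln(5) ≈ 1.116 → fails

1 of 5 pairs satisfies the claim.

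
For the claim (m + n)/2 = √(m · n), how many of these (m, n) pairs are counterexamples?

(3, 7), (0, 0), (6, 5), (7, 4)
3

Testing each pair:
(3, 7): LHS = 5, RHS = √(21) ≈ 4.583 → counterexample
(0, 0): LHS = 0, RHS = 0 → satisfies claim
(6, 5): LHS = 11/2, RHS = √(30) ≈ 5.477 → counterexample
(7, 4): LHS = 11/2, RHS = 2·√(7) ≈ 5.292 → counterexample

That makes 3 counterexamples.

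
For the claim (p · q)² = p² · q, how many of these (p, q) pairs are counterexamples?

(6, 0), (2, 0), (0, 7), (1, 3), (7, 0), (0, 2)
Testing each pair:
(6, 0): LHS = 0, RHS = 0 → satisfies claim
(2, 0): LHS = 0, RHS = 0 → satisfies claim
(0, 7): LHS = 0, RHS = 0 → satisfies claim
(1, 3): LHS = 9, RHS = 3 → counterexample
(7, 0): LHS = 0, RHS = 0 → satisfies claim
(0, 2): LHS = 0, RHS = 0 → satisfies claim

That makes 1 counterexample.

Answer: 1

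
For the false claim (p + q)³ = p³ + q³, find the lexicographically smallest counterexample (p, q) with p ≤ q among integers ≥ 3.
(p, q) = (3, 3)

Substituting (3, 3) into the claim:
LHS = (3 + 3)³ = 216
RHS = 3³ + 3³ = 54

Since LHS ≠ RHS, this pair disproves the claim, and no lexicographically smaller pair (p ≤ q, integers ≥ 3) does.

For instance (8, 10) is also a counterexample (LHS = 5832, RHS = 1512), but it's lexicographically larger.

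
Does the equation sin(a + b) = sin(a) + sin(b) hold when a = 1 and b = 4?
Fails

Substituting a = 1, b = 4:

LHS = sin(1 + 4) = sin(5) ≈ -0.9589
RHS = sin(1) + sin(4) ≈ 0.08467

LHS ≠ RHS, so the equation does not hold at this point.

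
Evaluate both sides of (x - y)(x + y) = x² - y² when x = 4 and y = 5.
LHS = (4 - 5)(4 + 5) = -9
RHS = 4² - 5² = -9

LHS = RHS: the two sides agree.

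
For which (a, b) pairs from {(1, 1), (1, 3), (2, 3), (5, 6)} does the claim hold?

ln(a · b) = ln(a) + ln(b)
All pairs

Testing each pair:
(1, 1): LHS = 0, RHS = 0 → holds
(1, 3): LHS = ln(3) ≈ 1.099, RHS = ln(3) ≈ 1.099 → holds
(2, 3): LHS = ln(6) ≈ 1.792, RHS = ln(2) + ln(3) ≈ 1.792 → holds
(5, 6): LHS = ln(30) ≈ 3.401, RHS = ln(5) + ln(6) ≈ 3.401 → holds

Every pair satisfies the claim.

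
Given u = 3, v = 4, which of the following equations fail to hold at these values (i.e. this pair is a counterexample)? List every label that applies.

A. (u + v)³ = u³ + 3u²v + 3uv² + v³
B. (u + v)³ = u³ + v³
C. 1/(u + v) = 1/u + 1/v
Evaluating each claim at the given values:
A. LHS = 343, RHS = 343 → holds here (LHS = RHS)
B. LHS = 343, RHS = 91 → fails here (LHS ≠ RHS)
C. LHS = 1/7, RHS = 7/12 → fails here (LHS ≠ RHS)

Answer: B, C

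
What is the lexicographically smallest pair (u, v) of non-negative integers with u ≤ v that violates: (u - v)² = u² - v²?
Substituting (0, 1) into the claim:
LHS = (0 - 1)² = 1
RHS = 0² - 1² = -1

Since LHS ≠ RHS, this pair disproves the claim, and no lexicographically smaller pair (u ≤ v, non-negative integers) does.

For instance (5, 7) is also a counterexample (LHS = 4, RHS = -24), but it's lexicographically larger.

Answer: (u, v) = (0, 1)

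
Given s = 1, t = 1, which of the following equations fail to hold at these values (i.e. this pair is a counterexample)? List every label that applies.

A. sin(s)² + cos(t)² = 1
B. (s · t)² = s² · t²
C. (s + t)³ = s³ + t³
C

Evaluating each claim at the given values:
A. LHS = cos(1)² + sin(1)² = 1, RHS = 1 → holds here (LHS = RHS)
B. LHS = 1, RHS = 1 → holds here (LHS = RHS)
C. LHS = 8, RHS = 2 → fails here (LHS ≠ RHS)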